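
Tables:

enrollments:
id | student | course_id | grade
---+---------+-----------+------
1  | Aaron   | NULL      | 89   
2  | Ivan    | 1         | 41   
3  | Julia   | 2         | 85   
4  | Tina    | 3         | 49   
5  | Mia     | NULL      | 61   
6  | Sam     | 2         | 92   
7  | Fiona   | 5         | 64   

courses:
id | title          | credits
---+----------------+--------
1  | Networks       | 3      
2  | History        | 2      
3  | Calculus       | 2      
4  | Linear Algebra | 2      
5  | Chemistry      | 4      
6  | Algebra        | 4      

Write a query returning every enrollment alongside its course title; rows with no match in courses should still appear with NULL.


LEFT JOIN keeps every row from enrollments (the left table); where course_id has no match in courses, the course columns become NULL. Walk through each enrollment:
  - enrollment 1 (Aaron): course_id=NULL, no match -> kept with NULL
  - enrollment 2 (Ivan): course_id=1 -> matches Networks
  - enrollment 3 (Julia): course_id=2 -> matches History
  - enrollment 4 (Tina): course_id=3 -> matches Calculus
  - enrollment 5 (Mia): course_id=NULL, no match -> kept with NULL
  - enrollment 6 (Sam): course_id=2 -> matches History
  - enrollment 7 (Fiona): course_id=5 -> matches Chemistry
All 7 rows appear; 2 have NULL course.

SQL:
SELECT a.student, b.title AS course
FROM enrollments a
LEFT JOIN courses b ON a.course_id = b.id

Result:
student | course   
--------+----------
Aaron   | NULL     
Ivan    | Networks 
Julia   | History  
Tina    | Calculus 
Mia     | NULL     
Sam     | History  
Fiona   | Chemistry


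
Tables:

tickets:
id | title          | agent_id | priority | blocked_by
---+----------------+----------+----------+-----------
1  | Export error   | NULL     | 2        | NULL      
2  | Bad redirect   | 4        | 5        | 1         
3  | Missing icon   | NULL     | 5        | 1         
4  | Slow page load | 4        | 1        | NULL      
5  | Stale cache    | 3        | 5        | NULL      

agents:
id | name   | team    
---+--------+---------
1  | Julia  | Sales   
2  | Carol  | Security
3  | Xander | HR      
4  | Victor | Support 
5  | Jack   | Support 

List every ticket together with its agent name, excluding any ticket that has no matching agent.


INNER JOIN keeps only tickets rows whose agent_id matches an id in agents. Walk through each ticket:
  - ticket 1 (Export error): agent_id=NULL, no match -> dropped
  - ticket 2 (Bad redirect): agent_id=4 -> matches Victor
  - ticket 3 (Missing icon): agent_id=NULL, no match -> dropped
  - ticket 4 (Slow page load): agent_id=4 -> matches Victor
  - ticket 5 (Stale cache): agent_id=3 -> matches Xander
So 2 of 5 rows are dropped.

SQL:
SELECT a.title, b.name AS agent
FROM tickets a
INNER JOIN agents b ON a.agent_id = b.id

Result:
title          | agent 
---------------+-------
Bad redirect   | Victor
Slow page load | Victor
Stale cache    | Xander


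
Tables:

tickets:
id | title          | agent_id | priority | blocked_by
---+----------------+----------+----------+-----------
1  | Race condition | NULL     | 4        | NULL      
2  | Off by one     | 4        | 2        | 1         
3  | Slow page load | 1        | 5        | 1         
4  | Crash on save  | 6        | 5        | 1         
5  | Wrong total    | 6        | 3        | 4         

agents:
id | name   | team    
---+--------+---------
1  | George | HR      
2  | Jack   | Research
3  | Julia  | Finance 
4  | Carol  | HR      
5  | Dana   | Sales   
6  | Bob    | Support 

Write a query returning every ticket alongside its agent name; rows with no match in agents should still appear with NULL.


LEFT JOIN keeps every row from tickets (the left table); where agent_id has no match in agents, the agent columns become NULL. Walk through each ticket:
  - ticket 1 (Race condition): agent_id=NULL, no match -> kept with NULL
  - ticket 2 (Off by one): agent_id=4 -> matches Carol
  - ticket 3 (Slow page load): agent_id=1 -> matches George
  - ticket 4 (Crash on save): agent_id=6 -> matches Bob
  - ticket 5 (Wrong total): agent_id=6 -> matches Bob
All 5 rows appear; 1 has NULL agent.

SQL:
SELECT a.title, b.name AS agent
FROM tickets a
LEFT JOIN agents b ON a.agent_id = b.id

Result:
title          | agent 
---------------+-------
Race condition | NULL  
Off by one     | Carol 
Slow page load | George
Crash on save  | Bob   
Wrong total    | Bob   


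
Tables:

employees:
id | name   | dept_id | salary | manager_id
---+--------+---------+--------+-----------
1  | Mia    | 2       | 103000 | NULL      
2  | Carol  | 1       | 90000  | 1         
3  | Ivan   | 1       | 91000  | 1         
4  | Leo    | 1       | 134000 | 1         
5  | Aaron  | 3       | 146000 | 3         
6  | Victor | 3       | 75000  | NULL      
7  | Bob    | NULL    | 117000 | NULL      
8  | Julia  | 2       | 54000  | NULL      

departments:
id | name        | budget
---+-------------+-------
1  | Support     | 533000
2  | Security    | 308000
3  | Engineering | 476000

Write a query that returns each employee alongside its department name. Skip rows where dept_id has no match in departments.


INNER JOIN keeps only employees rows whose dept_id matches an id in departments. Walk through each employee:
  - employee 1 (Mia): dept_id=2 -> matches Security
  - employee 2 (Carol): dept_id=1 -> matches Support
  - employee 3 (Ivan): dept_id=1 -> matches Support
  - employee 4 (Leo): dept_id=1 -> matches Support
  - employee 5 (Aaron): dept_id=3 -> matches Engineering
  - employee 6 (Victor): dept_id=3 -> matches Engineering
  - employee 7 (Bob): dept_id=NULL, no match -> dropped
  - employee 8 (Julia): dept_id=2 -> matches Security
So 1 of 8 rows is dropped.

SQL:
SELECT a.name, b.name AS department
FROM employees a
INNER JOIN departments b ON a.dept_id = b.id

Result:
name   | department 
-------+------------
Mia    | Security   
Carol  | Support    
Ivan   | Support    
Leo    | Support    
Aaron  | Engineering
Victor | Engineering
Julia  | Security   


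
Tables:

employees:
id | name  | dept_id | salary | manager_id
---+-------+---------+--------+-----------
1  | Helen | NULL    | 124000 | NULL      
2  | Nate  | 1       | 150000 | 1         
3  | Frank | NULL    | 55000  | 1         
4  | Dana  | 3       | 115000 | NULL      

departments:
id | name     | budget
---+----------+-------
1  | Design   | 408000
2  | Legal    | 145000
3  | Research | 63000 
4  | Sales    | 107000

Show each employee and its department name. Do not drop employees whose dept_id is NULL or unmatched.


LEFT JOIN keeps every row from employees (the left table); where dept_id has no match in departments, the department columns become NULL. Walk through each employee:
  - employee 1 (Helen): dept_id=NULL, no match -> kept with NULL
  - employee 2 (Nate): dept_id=1 -> matches Design
  - employee 3 (Frank): dept_id=NULL, no match -> kept with NULL
  - employee 4 (Dana): dept_id=3 -> matches Research
All 4 rows appear; 2 have NULL department.

SQL:
SELECT a.name, b.name AS department
FROM employees a
LEFT JOIN departments b ON a.dept_id = b.id

Result:
name  | department
------+-----------
Helen | NULL      
Nate  | Design    
Frank | NULL      
Dana  | Research  


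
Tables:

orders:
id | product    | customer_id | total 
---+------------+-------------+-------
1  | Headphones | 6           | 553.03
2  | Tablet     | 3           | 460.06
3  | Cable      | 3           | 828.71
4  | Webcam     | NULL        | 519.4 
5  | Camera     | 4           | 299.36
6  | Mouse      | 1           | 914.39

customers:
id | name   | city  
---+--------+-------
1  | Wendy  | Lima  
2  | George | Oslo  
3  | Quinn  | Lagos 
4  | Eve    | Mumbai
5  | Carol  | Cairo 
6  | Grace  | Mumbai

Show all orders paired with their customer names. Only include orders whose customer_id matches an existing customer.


INNER JOIN keeps only orders rows whose customer_id matches an id in customers. Walk through each order:
  - order 1 (Headphones): customer_id=6 -> matches Grace
  - order 2 (Tablet): customer_id=3 -> matches Quinn
  - order 3 (Cable): customer_id=3 -> matches Quinn
  - order 4 (Webcam): customer_id=NULL, no match -> dropped
  - order 5 (Camera): customer_id=4 -> matches Eve
  - order 6 (Mouse): customer_id=1 -> matches Wendy
So 1 of 6 rows is dropped.

SQL:
SELECT a.product, b.name AS customer
FROM orders a
INNER JOIN customers b ON a.customer_id = b.id

Result:
product    | customer
-----------+---------
Headphones | Grace   
Tablet     | Quinn   
Cable      | Quinn   
Camera     | Eve     
Mouse      | Wendy   


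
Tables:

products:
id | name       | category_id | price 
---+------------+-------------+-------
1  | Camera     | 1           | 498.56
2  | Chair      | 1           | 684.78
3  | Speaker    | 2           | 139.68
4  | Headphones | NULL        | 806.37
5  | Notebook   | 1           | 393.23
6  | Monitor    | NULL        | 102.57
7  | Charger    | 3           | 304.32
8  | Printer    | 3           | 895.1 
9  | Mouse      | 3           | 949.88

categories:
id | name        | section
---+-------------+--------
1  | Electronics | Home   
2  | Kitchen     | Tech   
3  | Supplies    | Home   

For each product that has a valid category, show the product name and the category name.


INNER JOIN keeps only products rows whose category_id matches an id in categories. Walk through each product:
  - product 1 (Camera): category_id=1 -> matches Electronics
  - product 2 (Chair): category_id=1 -> matches Electronics
  - product 3 (Speaker): category_id=2 -> matches Kitchen
  - product 4 (Headphones): category_id=NULL, no match -> dropped
  - product 5 (Notebook): category_id=1 -> matches Electronics
  - product 6 (Monitor): category_id=NULL, no match -> dropped
  - product 7 (Charger): category_id=3 -> matches Supplies
  - product 8 (Printer): category_id=3 -> matches Supplies
  - product 9 (Mouse): category_id=3 -> matches Supplies
So 2 of 9 rows are dropped.

SQL:
SELECT a.name, b.name AS category
FROM products a
INNER JOIN categories b ON a.category_id = b.id

Result:
name     | category   
---------+------------
Camera   | Electronics
Chair    | Electronics
Speaker  | Kitchen    
Notebook | Electronics
Charger  | Supplies   
Printer  | Supplies   
Mouse    | Supplies   


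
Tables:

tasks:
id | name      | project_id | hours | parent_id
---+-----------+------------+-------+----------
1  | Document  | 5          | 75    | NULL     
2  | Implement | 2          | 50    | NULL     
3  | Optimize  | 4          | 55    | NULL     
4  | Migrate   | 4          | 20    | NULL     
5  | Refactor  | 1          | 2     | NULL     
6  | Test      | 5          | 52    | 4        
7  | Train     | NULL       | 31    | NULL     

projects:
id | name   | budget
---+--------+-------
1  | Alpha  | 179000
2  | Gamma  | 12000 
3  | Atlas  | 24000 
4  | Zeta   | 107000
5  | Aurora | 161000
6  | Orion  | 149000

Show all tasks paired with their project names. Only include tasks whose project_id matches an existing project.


INNER JOIN keeps only tasks rows whose project_id matches an id in projects. Walk through each task:
  - task 1 (Document): project_id=5 -> matches Aurora
  - task 2 (Implement): project_id=2 -> matches Gamma
  - task 3 (Optimize): project_id=4 -> matches Zeta
  - task 4 (Migrate): project_id=4 -> matches Zeta
  - task 5 (Refactor): project_id=1 -> matches Alpha
  - task 6 (Test): project_id=5 -> matches Aurora
  - task 7 (Train): project_id=NULL, no match -> dropped
So 1 of 7 rows is dropped.

SQL:
SELECT a.name, b.name AS project
FROM tasks a
INNER JOIN projects b ON a.project_id = b.id

Result:
name      | project
----------+--------
Document  | Aurora 
Implement | Gamma  
Optimize  | Zeta   
Migrate   | Zeta   
Refactor  | Alpha  
Test      | Aurora 


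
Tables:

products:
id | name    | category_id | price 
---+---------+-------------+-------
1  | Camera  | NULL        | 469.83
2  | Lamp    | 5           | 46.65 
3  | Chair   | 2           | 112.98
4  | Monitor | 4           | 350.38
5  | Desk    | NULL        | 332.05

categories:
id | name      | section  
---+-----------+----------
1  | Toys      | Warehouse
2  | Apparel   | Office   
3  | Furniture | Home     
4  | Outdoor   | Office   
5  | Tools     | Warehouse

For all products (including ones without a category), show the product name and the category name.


LEFT JOIN keeps every row from products (the left table); where category_id has no match in categories, the category columns become NULL. Walk through each product:
  - product 1 (Camera): category_id=NULL, no match -> kept with NULL
  - product 2 (Lamp): category_id=5 -> matches Tools
  - product 3 (Chair): category_id=2 -> matches Apparel
  - product 4 (Monitor): category_id=4 -> matches Outdoor
  - product 5 (Desk): category_id=NULL, no match -> kept with NULL
All 5 rows appear; 2 have NULL category.

SQL:
SELECT a.name, b.name AS category
FROM products a
LEFT JOIN categories b ON a.category_id = b.id

Result:
name    | category
--------+---------
Camera  | NULL    
Lamp    | Tools   
Chair   | Apparel 
Monitor | Outdoor 
Desk    | NULL    


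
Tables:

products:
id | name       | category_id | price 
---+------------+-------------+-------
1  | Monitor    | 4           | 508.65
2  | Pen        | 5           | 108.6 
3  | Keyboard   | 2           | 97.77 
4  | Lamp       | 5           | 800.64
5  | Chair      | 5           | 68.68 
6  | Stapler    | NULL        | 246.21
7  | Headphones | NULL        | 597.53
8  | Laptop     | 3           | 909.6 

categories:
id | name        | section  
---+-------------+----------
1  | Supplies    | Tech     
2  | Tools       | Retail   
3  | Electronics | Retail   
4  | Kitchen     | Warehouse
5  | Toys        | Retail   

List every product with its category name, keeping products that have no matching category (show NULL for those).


LEFT JOIN keeps every row from products (the left table); where category_id has no match in categories, the category columns become NULL. Walk through each product:
  - product 1 (Monitor): category_id=4 -> matches Kitchen
  - product 2 (Pen): category_id=5 -> matches Toys
  - product 3 (Keyboard): category_id=2 -> matches Tools
  - product 4 (Lamp): category_id=5 -> matches Toys
  - product 5 (Chair): category_id=5 -> matches Toys
  - product 6 (Stapler): category_id=NULL, no match -> kept with NULL
  - product 7 (Headphones): category_id=NULL, no match -> kept with NULL
  - product 8 (Laptop): category_id=3 -> matches Electronics
All 8 rows appear; 2 have NULL category.

SQL:
SELECT a.name, b.name AS category
FROM products a
LEFT JOIN categories b ON a.category_id = b.id

Result:
name       | category   
-----------+------------
Monitor    | Kitchen    
Pen        | Toys       
Keyboard   | Tools      
Lamp       | Toys       
Chair      | Toys       
Stapler    | NULL       
Headphones | NULL       
Laptop     | Electronics


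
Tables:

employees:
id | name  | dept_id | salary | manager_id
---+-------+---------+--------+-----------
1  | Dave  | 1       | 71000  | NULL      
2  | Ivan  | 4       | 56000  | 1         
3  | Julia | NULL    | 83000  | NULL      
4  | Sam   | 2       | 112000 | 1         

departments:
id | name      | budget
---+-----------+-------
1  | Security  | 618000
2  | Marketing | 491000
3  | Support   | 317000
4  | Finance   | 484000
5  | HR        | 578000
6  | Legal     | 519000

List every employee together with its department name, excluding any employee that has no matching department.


INNER JOIN keeps only employees rows whose dept_id matches an id in departments. Walk through each employee:
  - employee 1 (Dave): dept_id=1 -> matches Security
  - employee 2 (Ivan): dept_id=4 -> matches Finance
  - employee 3 (Julia): dept_id=NULL, no match -> dropped
  - employee 4 (Sam): dept_id=2 -> matches Marketing
So 1 of 4 rows is dropped.

SQL:
SELECT a.name, b.name AS department
FROM employees a
INNER JOIN departments b ON a.dept_id = b.id

Result:
name | department
-----+-----------
Dave | Security  
Ivan | Finance   
Sam  | Marketing 


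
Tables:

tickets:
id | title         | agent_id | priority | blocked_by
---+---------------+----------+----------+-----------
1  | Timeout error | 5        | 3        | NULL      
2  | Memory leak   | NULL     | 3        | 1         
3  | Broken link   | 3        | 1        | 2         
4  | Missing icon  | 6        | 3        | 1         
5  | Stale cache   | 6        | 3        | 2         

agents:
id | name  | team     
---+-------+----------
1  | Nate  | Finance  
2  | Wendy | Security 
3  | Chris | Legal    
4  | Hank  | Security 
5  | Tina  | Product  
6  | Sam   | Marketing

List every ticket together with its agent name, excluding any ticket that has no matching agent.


INNER JOIN keeps only tickets rows whose agent_id matches an id in agents. Walk through each ticket:
  - ticket 1 (Timeout error): agent_id=5 -> matches Tina
  - ticket 2 (Memory leak): agent_id=NULL, no match -> dropped
  - ticket 3 (Broken link): agent_id=3 -> matches Chris
  - ticket 4 (Missing icon): agent_id=6 -> matches Sam
  - ticket 5 (Stale cache): agent_id=6 -> matches Sam
So 1 of 5 rows is dropped.

SQL:
SELECT a.title, b.name AS agent
FROM tickets a
INNER JOIN agents b ON a.agent_id = b.id

Result:
title         | agent
--------------+------
Timeout error | Tina 
Broken link   | Chris
Missing icon  | Sam  
Stale cache   | Sam  


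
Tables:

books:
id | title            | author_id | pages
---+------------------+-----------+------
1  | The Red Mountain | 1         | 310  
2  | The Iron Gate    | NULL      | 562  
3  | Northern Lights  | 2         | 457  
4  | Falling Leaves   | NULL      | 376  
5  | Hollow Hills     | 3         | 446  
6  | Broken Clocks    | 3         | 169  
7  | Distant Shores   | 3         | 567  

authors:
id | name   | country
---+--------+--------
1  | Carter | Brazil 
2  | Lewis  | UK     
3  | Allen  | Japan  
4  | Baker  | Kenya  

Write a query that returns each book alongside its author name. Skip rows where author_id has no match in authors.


INNER JOIN keeps only books rows whose author_id matches an id in authors. Walk through each book:
  - book 1 (The Red Mountain): author_id=1 -> matches Carter
  - book 2 (The Iron Gate): author_id=NULL, no match -> dropped
  - book 3 (Northern Lights): author_id=2 -> matches Lewis
  - book 4 (Falling Leaves): author_id=NULL, no match -> dropped
  - book 5 (Hollow Hills): author_id=3 -> matches Allen
  - book 6 (Broken Clocks): author_id=3 -> matches Allen
  - book 7 (Distant Shores): author_id=3 -> matches Allen
So 2 of 7 rows are dropped.

SQL:
SELECT a.title, b.name AS author
FROM books a
INNER JOIN authors b ON a.author_id = b.id

Result:
title            | author
-----------------+-------
The Red Mountain | Carter
Northern Lights  | Lewis 
Hollow Hills     | Allen 
Broken Clocks    | Allen 
Distant Shores   | Allen 


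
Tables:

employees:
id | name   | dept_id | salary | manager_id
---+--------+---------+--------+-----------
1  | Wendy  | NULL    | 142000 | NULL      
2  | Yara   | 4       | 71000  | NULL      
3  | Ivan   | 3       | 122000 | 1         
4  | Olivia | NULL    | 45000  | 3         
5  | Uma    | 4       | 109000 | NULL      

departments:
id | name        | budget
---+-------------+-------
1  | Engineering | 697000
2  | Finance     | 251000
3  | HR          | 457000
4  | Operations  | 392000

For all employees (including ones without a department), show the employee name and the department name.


LEFT JOIN keeps every row from employees (the left table); where dept_id has no match in departments, the department columns become NULL. Walk through each employee:
  - employee 1 (Wendy): dept_id=NULL, no match -> kept with NULL
  - employee 2 (Yara): dept_id=4 -> matches Operations
  - employee 3 (Ivan): dept_id=3 -> matches HR
  - employee 4 (Olivia): dept_id=NULL, no match -> kept with NULL
  - employee 5 (Uma): dept_id=4 -> matches Operations
All 5 rows appear; 2 have NULL department.

SQL:
SELECT a.name, b.name AS department
FROM employees a
LEFT JOIN departments b ON a.dept_id = b.id

Result:
name   | department
-------+-----------
Wendy  | NULL      
Yara   | Operations
Ivan   | HR        
Olivia | NULL      
Uma    | Operations


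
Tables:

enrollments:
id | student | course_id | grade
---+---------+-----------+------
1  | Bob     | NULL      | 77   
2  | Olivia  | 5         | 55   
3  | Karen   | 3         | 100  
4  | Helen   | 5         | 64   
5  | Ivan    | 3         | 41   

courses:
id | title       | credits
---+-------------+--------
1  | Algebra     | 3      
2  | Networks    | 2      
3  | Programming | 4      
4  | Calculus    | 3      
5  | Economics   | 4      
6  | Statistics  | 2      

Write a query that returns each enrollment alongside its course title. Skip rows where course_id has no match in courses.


INNER JOIN keeps only enrollments rows whose course_id matches an id in courses. Walk through each enrollment:
  - enrollment 1 (Bob): course_id=NULL, no match -> dropped
  - enrollment 2 (Olivia): course_id=5 -> matches Economics
  - enrollment 3 (Karen): course_id=3 -> matches Programming
  - enrollment 4 (Helen): course_id=5 -> matches Economics
  - enrollment 5 (Ivan): course_id=3 -> matches Programming
So 1 of 5 rows is dropped.

SQL:
SELECT a.student, b.title AS course
FROM enrollments a
INNER JOIN courses b ON a.course_id = b.id

Result:
student | course     
--------+------------
Olivia  | Economics  
Karen   | Programming
Helen   | Economics  
Ivan    | Programming


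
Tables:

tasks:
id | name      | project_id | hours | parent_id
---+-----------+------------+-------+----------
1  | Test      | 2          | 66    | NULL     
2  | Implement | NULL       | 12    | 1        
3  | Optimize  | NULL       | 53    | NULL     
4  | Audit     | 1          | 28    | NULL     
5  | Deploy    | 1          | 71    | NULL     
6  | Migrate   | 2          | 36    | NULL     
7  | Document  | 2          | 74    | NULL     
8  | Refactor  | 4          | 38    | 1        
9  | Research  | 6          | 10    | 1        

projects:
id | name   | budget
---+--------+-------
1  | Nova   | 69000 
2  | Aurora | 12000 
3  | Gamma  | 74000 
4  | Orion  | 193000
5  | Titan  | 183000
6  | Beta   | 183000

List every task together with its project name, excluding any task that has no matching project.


INNER JOIN keeps only tasks rows whose project_id matches an id in projects. Walk through each task:
  - task 1 (Test): project_id=2 -> matches Aurora
  - task 2 (Implement): project_id=NULL, no match -> dropped
  - task 3 (Optimize): project_id=NULL, no match -> dropped
  - task 4 (Audit): project_id=1 -> matches Nova
  - task 5 (Deploy): project_id=1 -> matches Nova
  - task 6 (Migrate): project_id=2 -> matches Aurora
  - task 7 (Document): project_id=2 -> matches Aurora
  - task 8 (Refactor): project_id=4 -> matches Orion
  - task 9 (Research): project_id=6 -> matches Beta
So 2 of 9 rows are dropped.

SQL:
SELECT a.name, b.name AS project
FROM tasks a
INNER JOIN projects b ON a.project_id = b.id

Result:
name     | project
---------+--------
Test     | Aurora 
Audit    | Nova   
Deploy   | Nova   
Migrate  | Aurora 
Document | Aurora 
Refactor | Orion  
Research | Beta   


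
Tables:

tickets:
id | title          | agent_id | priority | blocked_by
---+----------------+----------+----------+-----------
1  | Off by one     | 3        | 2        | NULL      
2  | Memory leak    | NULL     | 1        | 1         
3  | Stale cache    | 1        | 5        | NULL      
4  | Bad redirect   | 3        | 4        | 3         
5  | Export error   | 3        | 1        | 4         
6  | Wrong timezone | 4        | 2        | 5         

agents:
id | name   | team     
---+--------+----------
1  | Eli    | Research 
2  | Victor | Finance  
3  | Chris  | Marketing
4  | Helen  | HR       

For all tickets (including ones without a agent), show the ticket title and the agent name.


LEFT JOIN keeps every row from tickets (the left table); where agent_id has no match in agents, the agent columns become NULL. Walk through each ticket:
  - ticket 1 (Off by one): agent_id=3 -> matches Chris
  - ticket 2 (Memory leak): agent_id=NULL, no match -> kept with NULL
  - ticket 3 (Stale cache): agent_id=1 -> matches Eli
  - ticket 4 (Bad redirect): agent_id=3 -> matches Chris
  - ticket 5 (Export error): agent_id=3 -> matches Chris
  - ticket 6 (Wrong timezone): agent_id=4 -> matches Helen
All 6 rows appear; 1 has NULL agent.

SQL:
SELECT a.title, b.name AS agent
FROM tickets a
LEFT JOIN agents b ON a.agent_id = b.id

Result:
title          | agent
---------------+------
Off by one     | Chris
Memory leak    | NULL 
Stale cache    | Eli  
Bad redirect   | Chris
Export error   | Chris
Wrong timezone | Helen


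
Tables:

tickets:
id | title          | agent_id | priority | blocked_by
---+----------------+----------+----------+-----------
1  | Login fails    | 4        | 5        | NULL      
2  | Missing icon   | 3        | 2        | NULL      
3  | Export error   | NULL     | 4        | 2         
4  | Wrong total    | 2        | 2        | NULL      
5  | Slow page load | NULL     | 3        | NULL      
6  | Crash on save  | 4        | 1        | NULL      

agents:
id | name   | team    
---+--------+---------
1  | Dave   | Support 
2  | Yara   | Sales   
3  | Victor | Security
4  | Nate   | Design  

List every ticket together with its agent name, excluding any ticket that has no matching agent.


INNER JOIN keeps only tickets rows whose agent_id matches an id in agents. Walk through each ticket:
  - ticket 1 (Login fails): agent_id=4 -> matches Nate
  - ticket 2 (Missing icon): agent_id=3 -> matches Victor
  - ticket 3 (Export error): agent_id=NULL, no match -> dropped
  - ticket 4 (Wrong total): agent_id=2 -> matches Yara
  - ticket 5 (Slow page load): agent_id=NULL, no match -> dropped
  - ticket 6 (Crash on save): agent_id=4 -> matches Nate
So 2 of 6 rows are dropped.

SQL:
SELECT a.title, b.name AS agent
FROM tickets a
INNER JOIN agents b ON a.agent_id = b.id

Result:
title         | agent 
--------------+-------
Login fails   | Nate  
Missing icon  | Victor
Wrong total   | Yara  
Crash on save | Nate  


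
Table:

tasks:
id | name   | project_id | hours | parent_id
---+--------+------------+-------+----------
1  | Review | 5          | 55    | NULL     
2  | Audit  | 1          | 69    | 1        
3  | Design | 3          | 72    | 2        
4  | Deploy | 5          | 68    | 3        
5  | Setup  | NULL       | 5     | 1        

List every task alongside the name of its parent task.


This is a self-join: tasks is joined to a second copy of itself, matching each row's parent_id to another row's id. Use LEFT JOIN so rows with parent_id=NULL are kept.
  - task 1 (Review): parent_id=NULL -> NULL
  - task 2 (Audit): parent_id=1 -> Review
  - task 3 (Design): parent_id=2 -> Audit
  - task 4 (Deploy): parent_id=3 -> Design
  - task 5 (Setup): parent_id=1 -> Review

SQL:
SELECT a.name AS item, b.name AS parent
FROM tasks a
LEFT JOIN tasks b ON a.parent_id = b.id

Result:
item   | parent
-------+-------
Review | NULL  
Audit  | Review
Design | Audit 
Deploy | Design
Setup  | Review


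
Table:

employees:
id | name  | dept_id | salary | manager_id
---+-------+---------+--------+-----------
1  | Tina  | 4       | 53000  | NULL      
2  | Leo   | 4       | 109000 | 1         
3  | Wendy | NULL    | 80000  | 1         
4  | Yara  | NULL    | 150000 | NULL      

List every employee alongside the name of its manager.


This is a self-join: employees is joined to a second copy of itself, matching each row's manager_id to another row's id. Use LEFT JOIN so rows with manager_id=NULL are kept.
  - employee 1 (Tina): manager_id=NULL -> NULL
  - employee 2 (Leo): manager_id=1 -> Tina
  - employee 3 (Wendy): manager_id=1 -> Tina
  - employee 4 (Yara): manager_id=NULL -> NULL

SQL:
SELECT a.name AS item, b.name AS manager
FROM employees a
LEFT JOIN employees b ON a.manager_id = b.id

Result:
item  | manager
------+--------
Tina  | NULL   
Leo   | Tina   
Wendy | Tina   
Yara  | NULL   


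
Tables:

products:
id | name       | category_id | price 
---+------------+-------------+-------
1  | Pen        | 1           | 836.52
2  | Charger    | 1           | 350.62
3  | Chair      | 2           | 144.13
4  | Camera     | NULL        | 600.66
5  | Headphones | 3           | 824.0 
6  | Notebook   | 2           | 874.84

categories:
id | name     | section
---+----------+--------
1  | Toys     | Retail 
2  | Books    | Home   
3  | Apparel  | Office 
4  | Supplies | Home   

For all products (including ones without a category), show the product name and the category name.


LEFT JOIN keeps every row from products (the left table); where category_id has no match in categories, the category columns become NULL. Walk through each product:
  - product 1 (Pen): category_id=1 -> matches Toys
  - product 2 (Charger): category_id=1 -> matches Toys
  - product 3 (Chair): category_id=2 -> matches Books
  - product 4 (Camera): category_id=NULL, no match -> kept with NULL
  - product 5 (Headphones): category_id=3 -> matches Apparel
  - product 6 (Notebook): category_id=2 -> matches Books
All 6 rows appear; 1 has NULL category.

SQL:
SELECT a.name, b.name AS category
FROM products a
LEFT JOIN categories b ON a.category_id = b.id

Result:
name       | category
-----------+---------
Pen        | Toys    
Charger    | Toys    
Chair      | Books   
Camera     | NULL    
Headphones | Apparel 
Notebook   | Books   


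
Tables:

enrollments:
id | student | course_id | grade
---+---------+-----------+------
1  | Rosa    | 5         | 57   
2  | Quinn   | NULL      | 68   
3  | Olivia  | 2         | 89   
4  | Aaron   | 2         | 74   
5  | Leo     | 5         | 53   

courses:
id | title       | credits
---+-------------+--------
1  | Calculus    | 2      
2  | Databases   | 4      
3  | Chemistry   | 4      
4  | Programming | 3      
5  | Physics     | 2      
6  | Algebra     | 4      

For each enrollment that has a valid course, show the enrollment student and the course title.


INNER JOIN keeps only enrollments rows whose course_id matches an id in courses. Walk through each enrollment:
  - enrollment 1 (Rosa): course_id=5 -> matches Physics
  - enrollment 2 (Quinn): course_id=NULL, no match -> dropped
  - enrollment 3 (Olivia): course_id=2 -> matches Databases
  - enrollment 4 (Aaron): course_id=2 -> matches Databases
  - enrollment 5 (Leo): course_id=5 -> matches Physics
So 1 of 5 rows is dropped.

SQL:
SELECT a.student, b.title AS course
FROM enrollments a
INNER JOIN courses b ON a.course_id = b.id

Result:
student | course   
--------+----------
Rosa    | Physics  
Olivia  | Databases
Aaron   | Databases
Leo     | Physics  


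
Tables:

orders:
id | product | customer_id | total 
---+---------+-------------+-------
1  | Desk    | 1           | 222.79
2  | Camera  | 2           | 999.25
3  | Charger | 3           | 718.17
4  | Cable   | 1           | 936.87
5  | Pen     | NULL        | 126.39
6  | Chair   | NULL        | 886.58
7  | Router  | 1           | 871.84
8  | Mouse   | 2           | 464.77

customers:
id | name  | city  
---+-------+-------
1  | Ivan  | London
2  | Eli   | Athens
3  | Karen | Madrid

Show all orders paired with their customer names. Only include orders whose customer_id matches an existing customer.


INNER JOIN keeps only orders rows whose customer_id matches an id in customers. Walk through each order:
  - order 1 (Desk): customer_id=1 -> matches Ivan
  - order 2 (Camera): customer_id=2 -> matches Eli
  - order 3 (Charger): customer_id=3 -> matches Karen
  - order 4 (Cable): customer_id=1 -> matches Ivan
  - order 5 (Pen): customer_id=NULL, no match -> dropped
  - order 6 (Chair): customer_id=NULL, no match -> dropped
  - order 7 (Router): customer_id=1 -> matches Ivan
  - order 8 (Mouse): customer_id=2 -> matches Eli
So 2 of 8 rows are dropped.

SQL:
SELECT a.product, b.name AS customer
FROM orders a
INNER JOIN customers b ON a.customer_id = b.id

Result:
product | customer
--------+---------
Desk    | Ivan    
Camera  | Eli     
Charger | Karen   
Cable   | Ivan    
Router  | Ivan    
Mouse   | Eli     


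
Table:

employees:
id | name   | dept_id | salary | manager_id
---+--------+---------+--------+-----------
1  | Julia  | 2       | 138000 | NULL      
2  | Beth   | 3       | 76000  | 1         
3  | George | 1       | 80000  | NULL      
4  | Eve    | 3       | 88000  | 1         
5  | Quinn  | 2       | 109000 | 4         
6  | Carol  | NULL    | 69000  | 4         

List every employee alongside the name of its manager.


This is a self-join: employees is joined to a second copy of itself, matching each row's manager_id to another row's id. Use LEFT JOIN so rows with manager_id=NULL are kept.
  - employee 1 (Julia): manager_id=NULL -> NULL
  - employee 2 (Beth): manager_id=1 -> Julia
  - employee 3 (George): manager_id=NULL -> NULL
  - employee 4 (Eve): manager_id=1 -> Julia
  - employee 5 (Quinn): manager_id=4 -> Eve
  - employee 6 (Carol): manager_id=4 -> Eve

SQL:
SELECT a.name AS item, b.name AS manager
FROM employees a
LEFT JOIN employees b ON a.manager_id = b.id

Result:
item   | manager
-------+--------
Julia  | NULL   
Beth   | Julia  
George | NULL   
Eve    | Julia  
Quinn  | Eve    
Carol  | Eve    


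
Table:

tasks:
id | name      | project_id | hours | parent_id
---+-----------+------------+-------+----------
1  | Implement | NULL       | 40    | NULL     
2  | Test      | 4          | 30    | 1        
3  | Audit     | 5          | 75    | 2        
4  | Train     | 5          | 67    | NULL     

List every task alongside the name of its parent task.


This is a self-join: tasks is joined to a second copy of itself, matching each row's parent_id to another row's id. Use LEFT JOIN so rows with parent_id=NULL are kept.
  - task 1 (Implement): parent_id=NULL -> NULL
  - task 2 (Test): parent_id=1 -> Implement
  - task 3 (Audit): parent_id=2 -> Test
  - task 4 (Train): parent_id=NULL -> NULL

SQL:
SELECT a.name AS item, b.name AS parent
FROM tasks a
LEFT JOIN tasks b ON a.parent_id = b.id

Result:
item      | parent   
----------+----------
Implement | NULL     
Test      | Implement
Audit     | Test     
Train     | NULL     


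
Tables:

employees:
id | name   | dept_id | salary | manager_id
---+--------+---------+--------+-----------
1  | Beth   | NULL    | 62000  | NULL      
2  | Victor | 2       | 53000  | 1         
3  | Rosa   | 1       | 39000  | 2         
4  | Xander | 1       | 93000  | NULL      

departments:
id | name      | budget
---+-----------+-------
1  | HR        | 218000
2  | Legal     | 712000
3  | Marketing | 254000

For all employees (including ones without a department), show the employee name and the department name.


LEFT JOIN keeps every row from employees (the left table); where dept_id has no match in departments, the department columns become NULL. Walk through each employee:
  - employee 1 (Beth): dept_id=NULL, no match -> kept with NULL
  - employee 2 (Victor): dept_id=2 -> matches Legal
  - employee 3 (Rosa): dept_id=1 -> matches HR
  - employee 4 (Xander): dept_id=1 -> matches HR
All 4 rows appear; 1 has NULL department.

SQL:
SELECT a.name, b.name AS department
FROM employees a
LEFT JOIN departments b ON a.dept_id = b.id

Result:
name   | department
-------+-----------
Beth   | NULL      
Victor | Legal     
Rosa   | HR        
Xander | HR        


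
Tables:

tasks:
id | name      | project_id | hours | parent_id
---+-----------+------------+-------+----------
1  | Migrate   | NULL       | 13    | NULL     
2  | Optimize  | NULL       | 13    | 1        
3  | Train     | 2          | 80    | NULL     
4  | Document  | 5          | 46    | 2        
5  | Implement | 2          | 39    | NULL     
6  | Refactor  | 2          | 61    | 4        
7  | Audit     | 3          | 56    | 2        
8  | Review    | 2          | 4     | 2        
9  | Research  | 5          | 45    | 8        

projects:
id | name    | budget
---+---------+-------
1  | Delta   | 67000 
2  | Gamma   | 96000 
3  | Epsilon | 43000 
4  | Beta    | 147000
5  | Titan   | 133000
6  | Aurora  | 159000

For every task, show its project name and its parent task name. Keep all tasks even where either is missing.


Two LEFT JOINs from the same base table tasks: one to projects via project_id, one to tasks itself via parent_id. Both are LEFT so every task is preserved.
Match against projects:
  - task 1 (Migrate): project_id=NULL, no match -> kept with NULL
  - task 2 (Optimize): project_id=NULL, no match -> kept with NULL
  - task 3 (Train): project_id=2 -> matches Gamma
  - task 4 (Document): project_id=5 -> matches Titan
  - task 5 (Implement): project_id=2 -> matches Gamma
  - task 6 (Refactor): project_id=2 -> matches Gamma
  - task 7 (Audit): project_id=3 -> matches Epsilon
  - task 8 (Review): project_id=2 -> matches Gamma
  - task 9 (Research): project_id=5 -> matches Titan
Match against tasks (self):
  - task 1 (Migrate): parent_id=NULL -> NULL
  - task 2 (Optimize): parent_id=1 -> Migrate
  - task 3 (Train): parent_id=NULL -> NULL
  - task 4 (Document): parent_id=2 -> Optimize
  - task 5 (Implement): parent_id=NULL -> NULL
  - task 6 (Refactor): parent_id=4 -> Document
  - task 7 (Audit): parent_id=2 -> Optimize
  - task 8 (Review): parent_id=2 -> Optimize
  - task 9 (Research): parent_id=8 -> Review

SQL:
SELECT a.name, b.name AS project, c.name AS parent
FROM tasks a
LEFT JOIN projects b ON a.project_id = b.id
LEFT JOIN tasks c ON a.parent_id = c.id

Result:
name      | project | parent  
----------+---------+---------
Migrate   | NULL    | NULL    
Optimize  | NULL    | Migrate 
Train     | Gamma   | NULL    
Document  | Titan   | Optimize
Implement | Gamma   | NULL    
Refactor  | Gamma   | Document
Audit     | Epsilon | Optimize
Review    | Gamma   | Optimize
Research  | Titan   | Review  


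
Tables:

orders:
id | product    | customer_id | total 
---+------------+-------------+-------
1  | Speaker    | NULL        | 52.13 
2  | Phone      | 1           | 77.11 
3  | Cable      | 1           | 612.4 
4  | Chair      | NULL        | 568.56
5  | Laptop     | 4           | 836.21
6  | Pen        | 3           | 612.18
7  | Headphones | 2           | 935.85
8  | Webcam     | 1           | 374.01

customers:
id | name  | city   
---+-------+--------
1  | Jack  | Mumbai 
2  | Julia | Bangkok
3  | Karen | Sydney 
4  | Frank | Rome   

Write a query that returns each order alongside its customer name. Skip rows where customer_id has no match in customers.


INNER JOIN keeps only orders rows whose customer_id matches an id in customers. Walk through each order:
  - order 1 (Speaker): customer_id=NULL, no match -> dropped
  - order 2 (Phone): customer_id=1 -> matches Jack
  - order 3 (Cable): customer_id=1 -> matches Jack
  - order 4 (Chair): customer_id=NULL, no match -> dropped
  - order 5 (Laptop): customer_id=4 -> matches Frank
  - order 6 (Pen): customer_id=3 -> matches Karen
  - order 7 (Headphones): customer_id=2 -> matches Julia
  - order 8 (Webcam): customer_id=1 -> matches Jack
So 2 of 8 rows are dropped.

SQL:
SELECT a.product, b.name AS customer
FROM orders a
INNER JOIN customers b ON a.customer_id = b.id

Result:
product    | customer
-----------+---------
Phone      | Jack    
Cable      | Jack    
Laptop     | Frank   
Pen        | Karen   
Headphones | Julia   
Webcam     | Jack    


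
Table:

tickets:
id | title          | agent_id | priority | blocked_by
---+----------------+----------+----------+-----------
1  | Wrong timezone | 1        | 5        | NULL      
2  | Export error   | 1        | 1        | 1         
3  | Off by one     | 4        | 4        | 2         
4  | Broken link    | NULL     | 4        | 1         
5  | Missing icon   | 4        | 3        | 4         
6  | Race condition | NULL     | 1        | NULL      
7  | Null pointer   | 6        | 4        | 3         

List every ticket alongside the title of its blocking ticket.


This is a self-join: tickets is joined to a second copy of itself, matching each row's blocked_by to another row's id. Use LEFT JOIN so rows with blocked_by=NULL are kept.
  - ticket 1 (Wrong timezone): blocked_by=NULL -> NULL
  - ticket 2 (Export error): blocked_by=1 -> Wrong timezone
  - ticket 3 (Off by one): blocked_by=2 -> Export error
  - ticket 4 (Broken link): blocked_by=1 -> Wrong timezone
  - ticket 5 (Missing icon): blocked_by=4 -> Broken link
  - ticket 6 (Race condition): blocked_by=NULL -> NULL
  - ticket 7 (Null pointer): blocked_by=3 -> Off by one

SQL:
SELECT a.title AS item, b.title AS blocked_by
FROM tickets a
LEFT JOIN tickets b ON a.blocked_by = b.id

Result:
item           | blocked_by    
---------------+---------------
Wrong timezone | NULL          
Export error   | Wrong timezone
Off by one     | Export error  
Broken link    | Wrong timezone
Missing icon   | Broken link   
Race condition | NULL          
Null pointer   | Off by one    
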